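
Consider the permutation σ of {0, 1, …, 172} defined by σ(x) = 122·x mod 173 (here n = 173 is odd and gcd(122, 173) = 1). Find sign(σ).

Trace 90: π^k(90) = [90, 81, 21, 140, 126, 148, 64] for k=0..6.
Decompose π into cycles: lengths [86, 86, 1] (3 cycles, including the fixed point 0).
sign(π) = (−1)^{n − #cycles} = (−1)^{173−3} = (−1)^170 = +1.
Via Zolotarev, sign(π_{122}) = (122|173) = +1.

+1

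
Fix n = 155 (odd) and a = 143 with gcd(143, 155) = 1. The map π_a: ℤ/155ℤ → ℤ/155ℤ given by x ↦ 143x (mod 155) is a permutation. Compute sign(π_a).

Orbit of 81 under x↦143x: [81, 113, 39, 152, 36, 33, 69]… (length divides ord_155(143)).
Decompose π into cycles: lengths [60, 60, 15, 15, 4, 1] (6 cycles, including the fixed point 0).
n − c = 155 − 6 = 149; sign = (−1)^149 = -1.
The Jacobi symbol (143|155) = -1 (Zolotarev) agrees.

-1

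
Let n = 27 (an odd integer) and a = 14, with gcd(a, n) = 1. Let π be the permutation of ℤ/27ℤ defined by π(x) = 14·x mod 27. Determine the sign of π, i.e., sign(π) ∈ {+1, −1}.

-1

Start at x=25: 25 → 26 → 13 → 20 → 10 → 5 → 16 → … (one orbit).
Decompose π into cycles: lengths [18, 6, 2, 1] (4 cycles, including the fixed point 0).
sign(π) = (−1)^{n − #cycles} = (−1)^{27−4} = (−1)^23 = -1.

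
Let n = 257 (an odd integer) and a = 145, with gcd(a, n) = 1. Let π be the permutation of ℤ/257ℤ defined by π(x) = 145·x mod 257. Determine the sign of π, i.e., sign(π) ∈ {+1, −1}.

Orbit of 245 under x↦145x: [245, 59, 74, 193, 229, 52, 87]… (length divides ord_257(145)).
Decompose π into cycles: lengths [256, 1] (2 cycles, including the fixed point 0).
With 2 cycles on 257 points, sign = (−1)^{257−2} = -1.
Check: (145/257) = -1 by Zolotarev.

-1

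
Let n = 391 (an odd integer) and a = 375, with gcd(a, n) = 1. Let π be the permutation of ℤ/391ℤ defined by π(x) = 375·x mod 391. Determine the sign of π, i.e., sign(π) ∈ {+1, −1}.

Trace 205: π^k(205) = [205, 239, 86, 188, 120, 35, 222] for k=0..6.
34 cycles of lengths [22, 22, 22, 22, 22, 22, 22, 22, 22, 22, 22, 22, 22, 22, 22, 22, 22, 1, 1, 1, 1, 1, 1, 1, 1, 1, 1, 1, 1, 1, 1, 1, 1, 1].
sign(π) = (−1)^{n − #cycles} = (−1)^{391−34} = (−1)^357 = -1.
Check: (375/391) = -1 by Zolotarev.

-1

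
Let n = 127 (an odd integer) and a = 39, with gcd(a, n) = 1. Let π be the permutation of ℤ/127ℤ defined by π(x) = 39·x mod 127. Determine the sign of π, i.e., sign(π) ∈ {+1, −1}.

-1

Orbit of 64 under x↦39x: [64, 83, 62, 5, 68, 112, 50]… (length divides ord_127(39)).
2 cycles of lengths [126, 1].
With 2 cycles on 127 points, sign = (−1)^{127−2} = -1.
Via Zolotarev, sign(π_{39}) = (39|127) = -1.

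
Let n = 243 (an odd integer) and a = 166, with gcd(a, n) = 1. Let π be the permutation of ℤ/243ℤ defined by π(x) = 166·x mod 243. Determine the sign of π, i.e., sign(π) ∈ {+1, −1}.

+1

Start at x=166: 166 → 97 → 64 → 175 → 133 → 208 → 22 → … (one orbit).
Decompose π into cycles: lengths [81, 81, 27, 27, 9, 9, 3, 3, 1, 1, 1] (11 cycles, including the fixed point 0).
With 11 cycles on 243 points, sign = (−1)^{243−11} = +1.
Check: (166/243) = +1 by Zolotarev.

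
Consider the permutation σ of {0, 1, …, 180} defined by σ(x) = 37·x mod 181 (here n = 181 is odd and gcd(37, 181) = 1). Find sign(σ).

Orbit of 144 under x↦37x: [144, 79, 27, 94, 39, 176, 177]… (length divides ord_181(37)).
Decompose π into cycles: lengths [90, 90, 1] (3 cycles, including the fixed point 0).
sign(π) = (−1)^{n − #cycles} = (−1)^{181−3} = (−1)^178 = +1.
Zolotarev: (37|181) = +1, matching the cycle-count sign.

+1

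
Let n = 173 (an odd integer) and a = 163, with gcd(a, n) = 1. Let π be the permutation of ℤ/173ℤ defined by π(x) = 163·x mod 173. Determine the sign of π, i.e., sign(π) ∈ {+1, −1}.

+1

Trace 151: π^k(151) = [151, 47, 49, 29, 56, 132, 64] for k=0..6.
π_163 has 3 disjoint cycles with lengths [86, 86, 1] on {0,…,172}.
With 3 cycles on 173 points, sign = (−1)^{173−3} = +1.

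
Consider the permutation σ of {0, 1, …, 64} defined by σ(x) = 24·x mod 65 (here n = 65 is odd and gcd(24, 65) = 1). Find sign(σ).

Orbit of 51 under x↦24x: [51, 54, 61, 34, 36, 19, 1]… (length divides ord_65(24)).
8 cycles of lengths [12, 12, 12, 12, 12, 2, 2, 1].
With 8 cycles on 65 points, sign = (−1)^{65−8} = -1.

-1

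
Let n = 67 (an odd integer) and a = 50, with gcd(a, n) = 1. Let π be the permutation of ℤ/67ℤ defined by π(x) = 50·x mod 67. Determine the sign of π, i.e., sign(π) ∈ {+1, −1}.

Orbit of 20 under x↦50x: [20, 62, 18, 29, 43, 6, 32]… (length divides ord_67(50)).
The orbit structure of x ↦ 50x mod 67: 2 orbits of sizes [66, 1].
Σ(ℓ_i−1) = 67−2 = 65; sign = (−1)^65 = -1.

-1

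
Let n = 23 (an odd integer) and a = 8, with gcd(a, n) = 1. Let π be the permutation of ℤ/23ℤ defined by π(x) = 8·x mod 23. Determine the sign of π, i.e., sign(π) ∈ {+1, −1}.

Orbit of 6 under x↦8x: [6, 2, 16, 13, 12, 4, 9]… (length divides ord_23(8)).
Decompose π into cycles: lengths [11, 11, 1] (3 cycles, including the fixed point 0).
Σ(ℓ_i−1) = 23−3 = 20; sign = (−1)^20 = +1.
Check: (8/23) = +1 by Zolotarev.

+1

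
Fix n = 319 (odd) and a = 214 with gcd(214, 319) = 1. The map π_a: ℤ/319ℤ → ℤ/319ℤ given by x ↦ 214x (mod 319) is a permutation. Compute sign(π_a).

-1

Orbit of 3 under x↦214x: [3, 4, 218, 78, 104, 245, 114]… (length divides ord_319(214)).
π_214 has 6 disjoint cycles with lengths [140, 140, 28, 5, 5, 1] on {0,…,318}.
sign(π) = (−1)^{n − #cycles} = (−1)^{319−6} = (−1)^313 = -1.
Check: (214/319) = -1 by Zolotarev.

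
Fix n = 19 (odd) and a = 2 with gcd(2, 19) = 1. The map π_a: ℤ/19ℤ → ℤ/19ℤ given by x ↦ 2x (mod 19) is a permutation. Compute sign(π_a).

-1

Trace 4: π^k(4) = [4, 8, 16, 13, 7, 14, 9] for k=0..6.
Cycle type of π: 18 + 1; total 2 cycles.
19 − 2 = 17 transpositions; sign(π) = (−1)^17 = -1.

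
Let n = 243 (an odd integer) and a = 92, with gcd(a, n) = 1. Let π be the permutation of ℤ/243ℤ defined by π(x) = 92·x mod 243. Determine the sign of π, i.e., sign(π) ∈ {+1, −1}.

Start at x=148: 148 → 8 → 7 → 158 → 199 → 83 → 103 → … (one orbit).
Decompose π into cycles: lengths [162, 54, 18, 6, 2, 1] (6 cycles, including the fixed point 0).
Σ(ℓ_i−1) = 243−6 = 237; sign = (−1)^237 = -1.
Check: (92/243) = -1 by Zolotarev.

-1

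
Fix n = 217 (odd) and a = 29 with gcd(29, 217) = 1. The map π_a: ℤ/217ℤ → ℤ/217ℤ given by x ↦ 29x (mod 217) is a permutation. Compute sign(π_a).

Start at x=120: 120 → 8 → 15 → 1 → 29 → 190 → 85 → … (one orbit).
Cycle type of π: 10×21 + 1×7; total 28 cycles.
28 cycles on 217: each ℓ→(−1)^(ℓ−1), product (−1)^189 = -1.

-1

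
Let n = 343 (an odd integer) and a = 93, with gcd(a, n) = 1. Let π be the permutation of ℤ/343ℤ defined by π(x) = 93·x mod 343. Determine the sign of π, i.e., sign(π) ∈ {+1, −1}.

+1

Start at x=340: 340 → 64 → 121 → 277 → 36 → 261 → 263 → … (one orbit).
Cycle type of π: 147×2 + 21×2 + 3×2 + 1; total 7 cycles.
n − c = 343 − 7 = 336; sign = (−1)^336 = +1.
Via Zolotarev, sign(π_{93}) = (93|343) = +1.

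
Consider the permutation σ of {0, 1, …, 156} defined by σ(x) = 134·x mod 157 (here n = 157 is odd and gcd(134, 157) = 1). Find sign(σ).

Trace 129: π^k(129) = [129, 16, 103, 143, 8, 130, 150] for k=0..6.
Decompose π into cycles: lengths [52, 52, 52, 1] (4 cycles, including the fixed point 0).
With 4 cycles on 157 points, sign = (−1)^{157−4} = -1.
(134|157)_J = -1 (Zolotarev's lemma cross-check).

-1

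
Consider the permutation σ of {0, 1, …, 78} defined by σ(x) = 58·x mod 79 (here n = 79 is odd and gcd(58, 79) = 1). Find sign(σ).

Trace 61: π^k(61) = [61, 62, 41, 8, 69, 52, 14] for k=0..6.
The orbit structure of x ↦ 58x mod 79: 4 orbits of sizes [26, 26, 26, 1].
sign(π) = (−1)^{n − #cycles} = (−1)^{79−4} = (−1)^75 = -1.

-1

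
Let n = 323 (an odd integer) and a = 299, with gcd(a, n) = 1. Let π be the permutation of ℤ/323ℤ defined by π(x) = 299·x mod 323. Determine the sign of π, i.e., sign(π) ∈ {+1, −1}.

+1

Start at x=35: 35 → 129 → 134 → 14 → 310 → 312 → 264 → … (one orbit).
Decompose π into cycles: lengths [144, 144, 18, 16, 1] (5 cycles, including the fixed point 0).
With 5 cycles on 323 points, sign = (−1)^{323−5} = +1.
Zolotarev: (299|323) = +1, matching the cycle-count sign.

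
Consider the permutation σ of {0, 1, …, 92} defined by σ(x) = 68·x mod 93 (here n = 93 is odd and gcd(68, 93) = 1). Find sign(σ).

+1

Start at x=25: 25 → 26 → 1 → 68 → 67 → 92 → 25 (one orbit).
Cycle type of π: 6×15 + 2 + 1; total 17 cycles.
With 17 cycles on 93 points, sign = (−1)^{93−17} = +1.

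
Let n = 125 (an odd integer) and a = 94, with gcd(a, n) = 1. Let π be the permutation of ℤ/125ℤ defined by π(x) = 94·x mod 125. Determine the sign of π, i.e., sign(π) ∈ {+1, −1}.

Start at x=61: 61 → 109 → 121 → 124 → 31 → 39 → 41 → … (one orbit).
7 cycles of lengths [50, 50, 10, 10, 2, 2, 1].
sign(π) = (−1)^{n − #cycles} = (−1)^{125−7} = (−1)^118 = +1.

+1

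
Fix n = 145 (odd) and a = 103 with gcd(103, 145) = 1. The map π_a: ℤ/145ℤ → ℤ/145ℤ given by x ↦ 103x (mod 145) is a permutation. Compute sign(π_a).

-1

Orbit of 49 under x↦103x: [49, 117, 16, 53, 94, 112, 81]… (length divides ord_145(103)).
The orbit structure of x ↦ 103x mod 145: 10 orbits of sizes [28, 28, 28, 28, 7, 7, 7, 7, 4, 1].
10 cycles on 145: each ℓ→(−1)^(ℓ−1), product (−1)^135 = -1.
Check: (103/145) = -1 by Zolotarev.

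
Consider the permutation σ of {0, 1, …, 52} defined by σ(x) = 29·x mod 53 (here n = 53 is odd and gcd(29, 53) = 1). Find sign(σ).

Trace 13: π^k(13) = [13, 6, 15, 11, 1, 29, 46] for k=0..6.
π_29 has 3 disjoint cycles with lengths [26, 26, 1] on {0,…,52}.
53 − 3 = 50 transpositions; sign(π) = (−1)^50 = +1.
Check: (29/53) = +1 by Zolotarev.

+1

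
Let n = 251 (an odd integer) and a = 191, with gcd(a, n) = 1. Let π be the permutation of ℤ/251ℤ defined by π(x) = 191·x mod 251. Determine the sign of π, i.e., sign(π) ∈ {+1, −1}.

Orbit of 88 under x↦191x: [88, 242, 38, 230, 5, 202, 179]… (length divides ord_251(191)).
2 cycles of lengths [250, 1].
With 2 cycles on 251 points, sign = (−1)^{251−2} = -1.
Zolotarev: (191|251) = -1, matching the cycle-count sign.

-1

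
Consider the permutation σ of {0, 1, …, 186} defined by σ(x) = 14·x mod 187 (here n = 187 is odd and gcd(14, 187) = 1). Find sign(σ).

-1

Orbit of 23 under x↦14x: [23, 135, 20, 93, 180, 89, 124]… (length divides ord_187(14)).
6 cycles of lengths [80, 80, 16, 5, 5, 1].
Σ(ℓ_i−1) = 187−6 = 181; sign = (−1)^181 = -1.
(14|187)_J = -1 (Zolotarev's lemma cross-check).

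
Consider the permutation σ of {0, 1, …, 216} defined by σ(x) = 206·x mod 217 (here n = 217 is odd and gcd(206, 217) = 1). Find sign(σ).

-1

Trace 121: π^k(121) = [121, 188, 102, 180, 190, 80, 205] for k=0..6.
Cycle lengths of π_206 on ℤ/217ℤ: [30, 30, 30, 30, 30, 30, 15, 15, 6, 1]; 10 cycles in total.
217 − 10 = 207 transpositions; sign(π) = (−1)^207 = -1.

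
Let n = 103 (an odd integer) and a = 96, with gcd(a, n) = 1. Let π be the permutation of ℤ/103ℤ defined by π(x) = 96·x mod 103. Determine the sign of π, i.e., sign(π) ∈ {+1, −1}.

Trace 75: π^k(75) = [75, 93, 70, 25, 31, 92, 77] for k=0..6.
Cycle lengths of π_96 on ℤ/103ℤ: [102, 1]; 2 cycles in total.
With 2 cycles on 103 points, sign = (−1)^{103−2} = -1.
Zolotarev: (96|103) = -1, matching the cycle-count sign.

-1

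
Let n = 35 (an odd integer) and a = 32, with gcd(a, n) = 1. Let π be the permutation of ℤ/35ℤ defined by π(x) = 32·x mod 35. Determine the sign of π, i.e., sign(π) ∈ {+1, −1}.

-1

Start at x=11: 11 → 2 → 29 → 18 → 16 → 22 → 4 → … (one orbit).
Decompose π into cycles: lengths [12, 12, 4, 3, 3, 1] (6 cycles, including the fixed point 0).
sign(π) = (−1)^{n − #cycles} = (−1)^{35−6} = (−1)^29 = -1.
Zolotarev: (32|35) = -1, matching the cycle-count sign.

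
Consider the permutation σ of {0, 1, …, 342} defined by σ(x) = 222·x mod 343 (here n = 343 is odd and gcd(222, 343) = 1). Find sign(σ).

-1

Start at x=80: 80 → 267 → 278 → 319 → 160 → 191 → 213 → … (one orbit).
The orbit structure of x ↦ 222x mod 343: 4 orbits of sizes [294, 42, 6, 1].
With 4 cycles on 343 points, sign = (−1)^{343−4} = -1.
(222|343)_J = -1 (Zolotarev's lemma cross-check).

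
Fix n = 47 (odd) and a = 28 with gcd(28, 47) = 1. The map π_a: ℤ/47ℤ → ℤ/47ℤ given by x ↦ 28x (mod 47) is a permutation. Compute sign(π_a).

Trace 36: π^k(36) = [36, 21, 24, 14, 16, 25, 42] for k=0..6.
π_28 has 3 disjoint cycles with lengths [23, 23, 1] on {0,…,46}.
With 3 cycles on 47 points, sign = (−1)^{47−3} = +1.
Zolotarev: (28|47) = +1, matching the cycle-count sign.

+1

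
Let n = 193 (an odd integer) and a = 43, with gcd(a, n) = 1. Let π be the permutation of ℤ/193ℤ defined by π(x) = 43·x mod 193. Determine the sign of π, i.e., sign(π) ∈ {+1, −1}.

Trace 184: π^k(184) = [184, 192, 150, 81, 9, 1, 43] for k=0..6.
π_43 has 25 disjoint cycles with lengths [8, 8, 8, 8, 8, 8, 8, 8, 8, 8, 8, 8, 8, 8, 8, 8, 8, 8, 8, 8, 8, 8, 8, 8, 1] on {0,…,192}.
193 − 25 = 168 transpositions; sign(π) = (−1)^168 = +1.

+1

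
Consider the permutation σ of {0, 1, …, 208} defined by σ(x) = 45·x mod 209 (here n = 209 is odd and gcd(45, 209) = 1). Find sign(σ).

+1

Orbit of 144 under x↦45x: [144, 1, 45]… (length divides ord_209(45)).
The orbit structure of x ↦ 45x mod 209: 77 orbits of sizes [3, 3, 3, 3, 3, 3, 3, 3, 3, 3, 3, 3, 3, 3, 3, 3, 3, 3, 3, 3, 3, 3, 3, 3, 3, 3, 3, 3, 3, 3, 3, 3, 3, 3, 3, 3, 3, 3, 3, 3, 3, 3, 3, 3, 3, 3, 3, 3, 3, 3, 3, 3, 3, 3, 3, 3, 3, 3, 3, 3, 3, 3, 3, 3, 3, 3, 1, 1, 1, 1, 1, 1, 1, 1, 1, 1, 1].
Σ(ℓ_i−1) = 209−77 = 132; sign = (−1)^132 = +1.
Zolotarev: (45|209) = +1, matching the cycle-count sign.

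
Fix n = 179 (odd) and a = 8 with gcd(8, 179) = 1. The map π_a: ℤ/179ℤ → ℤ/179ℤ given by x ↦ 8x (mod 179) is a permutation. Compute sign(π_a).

-1

Start at x=176: 176 → 155 → 166 → 75 → 63 → 146 → 94 → … (one orbit).
π_8 has 2 disjoint cycles with lengths [178, 1] on {0,…,178}.
Σ(ℓ_i−1) = 179−2 = 177; sign = (−1)^177 = -1.
Zolotarev: (8|179) = -1, matching the cycle-count sign.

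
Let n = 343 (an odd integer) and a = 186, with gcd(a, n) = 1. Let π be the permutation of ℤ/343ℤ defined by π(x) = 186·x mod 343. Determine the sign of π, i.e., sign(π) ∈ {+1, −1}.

Trace 116: π^k(116) = [116, 310, 36, 179, 23, 162, 291] for k=0..6.
7 cycles of lengths [147, 147, 21, 21, 3, 3, 1].
sign(π) = (−1)^{n − #cycles} = (−1)^{343−7} = (−1)^336 = +1.
Via Zolotarev, sign(π_{186}) = (186|343) = +1.

+1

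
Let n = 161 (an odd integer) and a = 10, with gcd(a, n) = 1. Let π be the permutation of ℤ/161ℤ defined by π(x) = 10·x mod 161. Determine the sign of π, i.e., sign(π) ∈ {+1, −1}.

+1

Start at x=89: 89 → 85 → 45 → 128 → 153 → 81 → 5 → … (one orbit).
The orbit structure of x ↦ 10x mod 161: 5 orbits of sizes [66, 66, 22, 6, 1].
n − c = 161 − 5 = 156; sign = (−1)^156 = +1.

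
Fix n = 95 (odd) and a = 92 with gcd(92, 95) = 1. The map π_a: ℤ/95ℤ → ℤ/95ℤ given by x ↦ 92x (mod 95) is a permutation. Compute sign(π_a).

-1

Trace 36: π^k(36) = [36, 82, 39, 73, 66, 87, 24] for k=0..6.
6 cycles of lengths [36, 36, 9, 9, 4, 1].
6 cycles on 95: each ℓ→(−1)^(ℓ−1), product (−1)^89 = -1.
Zolotarev: (92|95) = -1, matching the cycle-count sign.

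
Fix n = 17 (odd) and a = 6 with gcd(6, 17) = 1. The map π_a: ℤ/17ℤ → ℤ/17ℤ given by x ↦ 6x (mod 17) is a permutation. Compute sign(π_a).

Start at x=5: 5 → 13 → 10 → 9 → 3 → 1 → 6 → … (one orbit).
The orbit structure of x ↦ 6x mod 17: 2 orbits of sizes [16, 1].
sign(π) = (−1)^{n − #cycles} = (−1)^{17−2} = (−1)^15 = -1.
Zolotarev: (6|17) = -1, matching the cycle-count sign.

-1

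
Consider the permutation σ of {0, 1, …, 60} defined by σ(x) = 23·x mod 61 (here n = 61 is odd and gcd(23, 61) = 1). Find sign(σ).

-1

Start at x=60: 60 → 38 → 20 → 33 → 27 → 11 → 9 → … (one orbit).
π_23 has 4 disjoint cycles with lengths [20, 20, 20, 1] on {0,…,60}.
sign(π) = (−1)^{n − #cycles} = (−1)^{61−4} = (−1)^57 = -1.
(23|61)_J = -1 (Zolotarev's lemma cross-check).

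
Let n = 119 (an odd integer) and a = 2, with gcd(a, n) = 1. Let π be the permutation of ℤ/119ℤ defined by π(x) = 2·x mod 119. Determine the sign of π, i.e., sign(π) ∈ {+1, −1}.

+1

Orbit of 18 under x↦2x: [18, 36, 72, 25, 50, 100, 81]… (length divides ord_119(2)).
9 cycles of lengths [24, 24, 24, 24, 8, 8, 3, 3, 1].
sign(π) = (−1)^{n − #cycles} = (−1)^{119−9} = (−1)^110 = +1.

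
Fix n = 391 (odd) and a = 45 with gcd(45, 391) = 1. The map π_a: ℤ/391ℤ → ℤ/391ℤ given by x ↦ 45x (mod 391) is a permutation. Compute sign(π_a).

Start at x=47: 47 → 160 → 162 → 252 → 1 → 45 → 70 → … (one orbit).
π_45 has 35 disjoint cycles with lengths [16, 16, 16, 16, 16, 16, 16, 16, 16, 16, 16, 16, 16, 16, 16, 16, 16, 16, 16, 16, 16, 16, 16, 2, 2, 2, 2, 2, 2, 2, 2, 2, 2, 2, 1] on {0,…,390}.
Σ(ℓ_i−1) = 391−35 = 356; sign = (−1)^356 = +1.
Zolotarev: (45|391) = +1, matching the cycle-count sign.

+1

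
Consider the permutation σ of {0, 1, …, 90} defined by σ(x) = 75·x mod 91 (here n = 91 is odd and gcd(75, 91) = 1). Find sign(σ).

Orbit of 17 under x↦75x: [17, 1, 75, 74, 90, 16]… (length divides ord_91(75)).
Cycle type of π: 6×15 + 1; total 16 cycles.
91 − 16 = 75 transpositions; sign(π) = (−1)^75 = -1.
(75|91)_J = -1 (Zolotarev's lemma cross-check).

-1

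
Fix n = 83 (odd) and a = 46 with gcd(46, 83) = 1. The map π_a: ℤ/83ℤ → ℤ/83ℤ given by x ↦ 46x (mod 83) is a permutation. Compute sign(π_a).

Trace 26: π^k(26) = [26, 34, 70, 66, 48, 50, 59] for k=0..6.
Cycle lengths of π_46 on ℤ/83ℤ: [82, 1]; 2 cycles in total.
sign(π) = (−1)^{n − #cycles} = (−1)^{83−2} = (−1)^81 = -1.
The Jacobi symbol (46|83) = -1 (Zolotarev) agrees.

-1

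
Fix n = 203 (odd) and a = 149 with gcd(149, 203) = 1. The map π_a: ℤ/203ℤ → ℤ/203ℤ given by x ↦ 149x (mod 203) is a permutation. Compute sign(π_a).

Trace 51: π^k(51) = [51, 88, 120, 16, 151, 169, 9] for k=0..6.
Cycle lengths of π_149 on ℤ/203ℤ: [42, 42, 42, 42, 14, 14, 3, 3, 1]; 9 cycles in total.
203 − 9 = 194 transpositions; sign(π) = (−1)^194 = +1.
(149|203)_J = +1 (Zolotarev's lemma cross-check).

+1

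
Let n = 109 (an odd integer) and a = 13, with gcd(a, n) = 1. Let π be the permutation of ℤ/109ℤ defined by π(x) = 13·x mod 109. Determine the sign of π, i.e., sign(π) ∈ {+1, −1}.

-1

Start at x=107: 107 → 83 → 98 → 75 → 103 → 31 → 76 → … (one orbit).
π_13 has 2 disjoint cycles with lengths [108, 1] on {0,…,108}.
Σ(ℓ_i−1) = 109−2 = 107; sign = (−1)^107 = -1.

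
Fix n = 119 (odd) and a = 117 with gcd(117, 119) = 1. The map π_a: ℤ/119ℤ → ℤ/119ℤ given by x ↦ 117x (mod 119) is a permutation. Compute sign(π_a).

-1

Orbit of 72 under x↦117x: [72, 94, 50, 19, 81, 76, 86]… (length divides ord_119(117)).
π_117 has 8 disjoint cycles with lengths [24, 24, 24, 24, 8, 8, 6, 1] on {0,…,118}.
119 − 8 = 111 transpositions; sign(π) = (−1)^111 = -1.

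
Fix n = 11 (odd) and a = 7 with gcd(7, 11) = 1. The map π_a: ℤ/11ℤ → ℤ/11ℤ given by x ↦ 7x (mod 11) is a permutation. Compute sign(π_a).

Orbit of 2 under x↦7x: [2, 3, 10, 4, 6, 9, 8]… (length divides ord_11(7)).
2 cycles of lengths [10, 1].
Σ(ℓ_i−1) = 11−2 = 9; sign = (−1)^9 = -1.
Zolotarev: (7|11) = -1, matching the cycle-count sign.

-1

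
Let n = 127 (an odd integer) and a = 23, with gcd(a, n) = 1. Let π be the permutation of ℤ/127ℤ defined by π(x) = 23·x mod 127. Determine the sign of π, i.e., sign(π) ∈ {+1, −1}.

Trace 89: π^k(89) = [89, 15, 91, 61, 6, 11, 126] for k=0..6.
Cycle type of π: 126 + 1; total 2 cycles.
With 2 cycles on 127 points, sign = (−1)^{127−2} = -1.

-1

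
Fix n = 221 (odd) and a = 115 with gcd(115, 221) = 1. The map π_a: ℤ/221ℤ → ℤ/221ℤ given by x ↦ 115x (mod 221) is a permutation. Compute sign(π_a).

Orbit of 123 under x↦115x: [123, 1, 115, 186, 174, 120, 98]… (length divides ord_221(115)).
Cycle type of π: 12×17 + 4×4 + 1; total 22 cycles.
With 22 cycles on 221 points, sign = (−1)^{221−22} = -1.

-1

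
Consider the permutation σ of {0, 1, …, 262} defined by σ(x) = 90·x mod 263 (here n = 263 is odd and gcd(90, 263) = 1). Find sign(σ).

-1

Trace 30: π^k(30) = [30, 70, 251, 235, 110, 169, 219] for k=0..6.
Cycle type of π: 262 + 1; total 2 cycles.
With 2 cycles on 263 points, sign = (−1)^{263−2} = -1.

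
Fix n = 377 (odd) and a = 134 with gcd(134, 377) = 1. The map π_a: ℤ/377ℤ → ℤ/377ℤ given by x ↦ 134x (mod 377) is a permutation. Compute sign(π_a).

Orbit of 251 under x↦134x: [251, 81, 298, 347, 127, 53, 316]… (length divides ord_377(134)).
8 cycles of lengths [84, 84, 84, 84, 28, 6, 6, 1].
With 8 cycles on 377 points, sign = (−1)^{377−8} = -1.

-1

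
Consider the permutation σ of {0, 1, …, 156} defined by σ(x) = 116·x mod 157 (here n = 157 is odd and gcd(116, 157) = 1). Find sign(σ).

Start at x=16: 16 → 129 → 49 → 32 → 101 → 98 → 64 → … (one orbit).
Decompose π into cycles: lengths [52, 52, 52, 1] (4 cycles, including the fixed point 0).
Σ(ℓ_i−1) = 157−4 = 153; sign = (−1)^153 = -1.
Check: (116/157) = -1 by Zolotarev.

-1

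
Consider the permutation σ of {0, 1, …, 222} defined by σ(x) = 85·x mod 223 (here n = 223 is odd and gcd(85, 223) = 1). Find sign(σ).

Start at x=90: 90 → 68 → 205 → 31 → 182 → 83 → 142 → … (one orbit).
π_85 has 2 disjoint cycles with lengths [222, 1] on {0,…,222}.
223 − 2 = 221 transpositions; sign(π) = (−1)^221 = -1.
Zolotarev: (85|223) = -1, matching the cycle-count sign.

-1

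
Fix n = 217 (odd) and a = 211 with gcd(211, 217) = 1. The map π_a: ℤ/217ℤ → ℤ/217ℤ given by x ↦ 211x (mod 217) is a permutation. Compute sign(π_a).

Start at x=1: 1 → 211 → 36 → 1 (one orbit).
77 cycles of lengths [3, 3, 3, 3, 3, 3, 3, 3, 3, 3, 3, 3, 3, 3, 3, 3, 3, 3, 3, 3, 3, 3, 3, 3, 3, 3, 3, 3, 3, 3, 3, 3, 3, 3, 3, 3, 3, 3, 3, 3, 3, 3, 3, 3, 3, 3, 3, 3, 3, 3, 3, 3, 3, 3, 3, 3, 3, 3, 3, 3, 3, 3, 3, 3, 3, 3, 3, 3, 3, 3, 1, 1, 1, 1, 1, 1, 1].
With 77 cycles on 217 points, sign = (−1)^{217−77} = +1.
The Jacobi symbol (211|217) = +1 (Zolotarev) agrees.

+1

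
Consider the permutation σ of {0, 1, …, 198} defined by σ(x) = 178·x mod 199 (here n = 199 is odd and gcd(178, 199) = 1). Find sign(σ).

Orbit of 92 under x↦178x: [92, 58, 175, 106, 162, 180, 1]… (length divides ord_199(178)).
23 cycles of lengths [9, 9, 9, 9, 9, 9, 9, 9, 9, 9, 9, 9, 9, 9, 9, 9, 9, 9, 9, 9, 9, 9, 1].
23 cycles on 199: each ℓ→(−1)^(ℓ−1), product (−1)^176 = +1.

+1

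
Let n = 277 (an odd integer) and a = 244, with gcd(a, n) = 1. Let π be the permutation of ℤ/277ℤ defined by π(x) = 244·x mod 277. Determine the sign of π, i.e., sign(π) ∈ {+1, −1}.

-1

Orbit of 208 under x↦244x: [208, 61, 203, 226, 21, 138, 155]… (length divides ord_277(244)).
Decompose π into cycles: lengths [92, 92, 92, 1] (4 cycles, including the fixed point 0).
277 − 4 = 273 transpositions; sign(π) = (−1)^273 = -1.
Check: (244/277) = -1 by Zolotarev.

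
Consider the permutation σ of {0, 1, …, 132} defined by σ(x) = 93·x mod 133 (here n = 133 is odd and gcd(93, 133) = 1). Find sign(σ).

Orbit of 123 under x↦93x: [123, 1, 93, 4, 106, 16, 25]… (length divides ord_133(93)).
Cycle type of π: 9×14 + 3×2 + 1; total 17 cycles.
With 17 cycles on 133 points, sign = (−1)^{133−17} = +1.
(93|133)_J = +1 (Zolotarev's lemma cross-check).

+1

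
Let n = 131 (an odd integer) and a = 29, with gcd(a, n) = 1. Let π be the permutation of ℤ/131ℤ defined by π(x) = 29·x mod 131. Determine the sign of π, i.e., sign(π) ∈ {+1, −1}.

-1

Start at x=116: 116 → 89 → 92 → 48 → 82 → 20 → 56 → … (one orbit).
Cycle type of π: 130 + 1; total 2 cycles.
sign(π) = (−1)^{n − #cycles} = (−1)^{131−2} = (−1)^129 = -1.
(29|131)_J = -1 (Zolotarev's lemma cross-check).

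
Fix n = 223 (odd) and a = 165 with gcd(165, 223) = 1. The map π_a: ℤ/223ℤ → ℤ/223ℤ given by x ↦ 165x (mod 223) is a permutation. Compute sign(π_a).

Start at x=78: 78 → 159 → 144 → 122 → 60 → 88 → 25 → … (one orbit).
π_165 has 2 disjoint cycles with lengths [222, 1] on {0,…,222}.
223 − 2 = 221 transpositions; sign(π) = (−1)^221 = -1.
Via Zolotarev, sign(π_{165}) = (165|223) = -1.

-1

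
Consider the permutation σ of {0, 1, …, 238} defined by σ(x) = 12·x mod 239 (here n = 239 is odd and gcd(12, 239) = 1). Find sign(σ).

Start at x=67: 67 → 87 → 88 → 100 → 5 → 60 → 3 → … (one orbit).
Decompose π into cycles: lengths [119, 119, 1] (3 cycles, including the fixed point 0).
sign(π) = (−1)^{n − #cycles} = (−1)^{239−3} = (−1)^236 = +1.

+1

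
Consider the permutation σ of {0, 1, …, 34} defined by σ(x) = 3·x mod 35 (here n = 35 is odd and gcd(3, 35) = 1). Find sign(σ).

+1

Orbit of 13 under x↦3x: [13, 4, 12, 1, 3, 9, 27]… (length divides ord_35(3)).
Cycle type of π: 12×2 + 6 + 4 + 1; total 5 cycles.
sign(π) = (−1)^{n − #cycles} = (−1)^{35−5} = (−1)^30 = +1.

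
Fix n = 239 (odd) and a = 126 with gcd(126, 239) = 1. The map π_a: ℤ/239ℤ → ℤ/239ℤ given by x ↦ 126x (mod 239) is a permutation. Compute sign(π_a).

Orbit of 42 under x↦126x: [42, 34, 221, 122, 76, 16, 104]… (length divides ord_239(126)).
Cycle lengths of π_126 on ℤ/239ℤ: [238, 1]; 2 cycles in total.
n − c = 239 − 2 = 237; sign = (−1)^237 = -1.
The Jacobi symbol (126|239) = -1 (Zolotarev) agrees.

-1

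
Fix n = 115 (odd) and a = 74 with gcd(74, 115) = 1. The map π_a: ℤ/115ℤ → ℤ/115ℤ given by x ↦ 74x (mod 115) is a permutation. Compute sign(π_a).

-1

Orbit of 34 under x↦74x: [34, 101, 114, 41, 44, 36, 19]… (length divides ord_115(74)).
π_74 has 8 disjoint cycles with lengths [22, 22, 22, 22, 22, 2, 2, 1] on {0,…,114}.
8 cycles on 115: each ℓ→(−1)^(ℓ−1), product (−1)^107 = -1.
The Jacobi symbol (74|115) = -1 (Zolotarev) agrees.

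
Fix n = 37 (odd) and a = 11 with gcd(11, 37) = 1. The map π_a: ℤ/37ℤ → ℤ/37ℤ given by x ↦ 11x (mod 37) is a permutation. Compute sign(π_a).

Orbit of 26 under x↦11x: [26, 27, 1, 11, 10, 36]… (length divides ord_37(11)).
Cycle type of π: 6×6 + 1; total 7 cycles.
7 cycles on 37: each ℓ→(−1)^(ℓ−1), product (−1)^30 = +1.
Zolotarev: (11|37) = +1, matching the cycle-count sign.

+1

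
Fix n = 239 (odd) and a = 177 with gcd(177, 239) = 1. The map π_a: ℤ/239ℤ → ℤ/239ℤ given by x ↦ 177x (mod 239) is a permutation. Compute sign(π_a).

-1

Trace 147: π^k(147) = [147, 207, 72, 77, 6, 106, 120] for k=0..6.
2 cycles of lengths [238, 1].
Σ(ℓ_i−1) = 239−2 = 237; sign = (−1)^237 = -1.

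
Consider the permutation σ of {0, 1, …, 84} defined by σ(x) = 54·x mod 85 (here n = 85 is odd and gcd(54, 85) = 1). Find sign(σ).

Orbit of 74 under x↦54x: [74, 1, 54, 26, 44, 81, 39]… (length divides ord_85(54)).
Decompose π into cycles: lengths [16, 16, 16, 16, 16, 2, 2, 1] (8 cycles, including the fixed point 0).
sign(π) = (−1)^{n − #cycles} = (−1)^{85−8} = (−1)^77 = -1.

-1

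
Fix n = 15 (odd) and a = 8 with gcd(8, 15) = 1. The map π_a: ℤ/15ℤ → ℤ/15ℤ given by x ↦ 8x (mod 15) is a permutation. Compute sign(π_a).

Orbit of 1 under x↦8x: [1, 8, 4, 2]… (length divides ord_15(8)).
π_8 has 5 disjoint cycles with lengths [4, 4, 4, 2, 1] on {0,…,14}.
Σ(ℓ_i−1) = 15−5 = 10; sign = (−1)^10 = +1.
Check: (8/15) = +1 by Zolotarev.

+1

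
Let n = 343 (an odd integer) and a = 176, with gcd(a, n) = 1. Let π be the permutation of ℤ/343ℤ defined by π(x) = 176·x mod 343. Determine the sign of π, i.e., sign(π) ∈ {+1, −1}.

+1

Start at x=281: 281 → 64 → 288 → 267 → 1 → 176 → 106 → … (one orbit).
π_176 has 19 disjoint cycles with lengths [49, 49, 49, 49, 49, 49, 7, 7, 7, 7, 7, 7, 1, 1, 1, 1, 1, 1, 1] on {0,…,342}.
Σ(ℓ_i−1) = 343−19 = 324; sign = (−1)^324 = +1.
The Jacobi symbol (176|343) = +1 (Zolotarev) agrees.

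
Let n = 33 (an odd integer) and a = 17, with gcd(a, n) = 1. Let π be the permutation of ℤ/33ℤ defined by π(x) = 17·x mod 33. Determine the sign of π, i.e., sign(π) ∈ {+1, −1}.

+1

Start at x=4: 4 → 2 → 1 → 17 → 25 → 29 → 31 → … (one orbit).
Cycle type of π: 10×3 + 2 + 1; total 5 cycles.
With 5 cycles on 33 points, sign = (−1)^{33−5} = +1.
Check: (17/33) = +1 by Zolotarev.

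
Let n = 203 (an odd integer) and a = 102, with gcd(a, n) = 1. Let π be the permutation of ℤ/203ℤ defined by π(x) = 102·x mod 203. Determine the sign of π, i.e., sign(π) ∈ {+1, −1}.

-1

Start at x=114: 114 → 57 → 130 → 65 → 134 → 67 → 135 → … (one orbit).
Decompose π into cycles: lengths [84, 84, 28, 3, 3, 1] (6 cycles, including the fixed point 0).
sign(π) = (−1)^{n − #cycles} = (−1)^{203−6} = (−1)^197 = -1.
(102|203)_J = -1 (Zolotarev's lemma cross-check).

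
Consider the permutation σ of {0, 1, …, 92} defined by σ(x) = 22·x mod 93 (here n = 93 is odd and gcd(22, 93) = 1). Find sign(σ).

Orbit of 28 under x↦22x: [28, 58, 67, 79, 64, 13, 7]… (length divides ord_93(22)).
Cycle lengths of π_22 on ℤ/93ℤ: [30, 30, 30, 1, 1, 1]; 6 cycles in total.
6 cycles on 93: each ℓ→(−1)^(ℓ−1), product (−1)^87 = -1.

-1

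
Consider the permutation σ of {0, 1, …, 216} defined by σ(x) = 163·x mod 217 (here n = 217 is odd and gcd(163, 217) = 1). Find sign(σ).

+1

Start at x=8: 8 → 2 → 109 → 190 → 156 → 39 → 64 → … (one orbit).
Cycle lengths of π_163 on ℤ/217ℤ: [15, 15, 15, 15, 15, 15, 15, 15, 15, 15, 15, 15, 5, 5, 5, 5, 5, 5, 3, 3, 1]; 21 cycles in total.
Σ(ℓ_i−1) = 217−21 = 196; sign = (−1)^196 = +1.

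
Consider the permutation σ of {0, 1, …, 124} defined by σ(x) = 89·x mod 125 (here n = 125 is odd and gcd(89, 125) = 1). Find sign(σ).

Trace 91: π^k(91) = [91, 99, 61, 54, 56, 109, 76] for k=0..6.
The orbit structure of x ↦ 89x mod 125: 7 orbits of sizes [50, 50, 10, 10, 2, 2, 1].
n − c = 125 − 7 = 118; sign = (−1)^118 = +1.
(89|125)_J = +1 (Zolotarev's lemma cross-check).

+1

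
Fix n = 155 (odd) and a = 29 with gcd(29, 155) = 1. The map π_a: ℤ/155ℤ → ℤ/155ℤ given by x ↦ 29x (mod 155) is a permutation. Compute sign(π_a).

Orbit of 126 under x↦29x: [126, 89, 101, 139, 1, 29, 66]… (length divides ord_155(29)).
π_29 has 18 disjoint cycles with lengths [10, 10, 10, 10, 10, 10, 10, 10, 10, 10, 10, 10, 10, 10, 10, 2, 2, 1] on {0,…,154}.
18 cycles on 155: each ℓ→(−1)^(ℓ−1), product (−1)^137 = -1.

-1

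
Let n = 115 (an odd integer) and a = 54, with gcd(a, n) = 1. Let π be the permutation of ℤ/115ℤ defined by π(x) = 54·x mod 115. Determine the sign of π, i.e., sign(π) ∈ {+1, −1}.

+1

Orbit of 1 under x↦54x: [1, 54, 41, 29, 71, 39, 36]… (length divides ord_115(54)).
The orbit structure of x ↦ 54x mod 115: 9 orbits of sizes [22, 22, 22, 22, 11, 11, 2, 2, 1].
115 − 9 = 106 transpositions; sign(π) = (−1)^106 = +1.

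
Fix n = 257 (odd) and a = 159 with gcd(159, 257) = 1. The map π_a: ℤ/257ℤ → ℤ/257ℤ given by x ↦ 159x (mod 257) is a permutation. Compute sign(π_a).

Orbit of 231 under x↦159x: [231, 235, 100, 223, 248, 111, 173]… (length divides ord_257(159)).
Decompose π into cycles: lengths [128, 128, 1] (3 cycles, including the fixed point 0).
sign(π) = (−1)^{n − #cycles} = (−1)^{257−3} = (−1)^254 = +1.
Zolotarev: (159|257) = +1, matching the cycle-count sign.

+1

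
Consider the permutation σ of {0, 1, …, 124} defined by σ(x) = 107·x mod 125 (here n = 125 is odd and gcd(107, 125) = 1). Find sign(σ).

Orbit of 68 under x↦107x: [68, 26, 32, 49, 118, 1, 107]… (length divides ord_125(107)).
The orbit structure of x ↦ 107x mod 125: 12 orbits of sizes [20, 20, 20, 20, 20, 4, 4, 4, 4, 4, 4, 1].
125 − 12 = 113 transpositions; sign(π) = (−1)^113 = -1.

-1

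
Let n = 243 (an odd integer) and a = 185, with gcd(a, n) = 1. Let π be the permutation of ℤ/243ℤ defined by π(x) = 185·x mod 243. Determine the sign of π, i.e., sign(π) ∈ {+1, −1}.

Orbit of 169 under x↦185x: [169, 161, 139, 200, 64, 176, 241]… (length divides ord_243(185)).
π_185 has 6 disjoint cycles with lengths [162, 54, 18, 6, 2, 1] on {0,…,242}.
With 6 cycles on 243 points, sign = (−1)^{243−6} = -1.

-1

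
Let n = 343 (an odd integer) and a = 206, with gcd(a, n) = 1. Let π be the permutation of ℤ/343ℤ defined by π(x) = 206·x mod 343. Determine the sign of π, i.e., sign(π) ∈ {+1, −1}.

Trace 71: π^k(71) = [71, 220, 44, 146, 235, 47, 78] for k=0..6.
Decompose π into cycles: lengths [294, 42, 6, 1] (4 cycles, including the fixed point 0).
Σ(ℓ_i−1) = 343−4 = 339; sign = (−1)^339 = -1.

-1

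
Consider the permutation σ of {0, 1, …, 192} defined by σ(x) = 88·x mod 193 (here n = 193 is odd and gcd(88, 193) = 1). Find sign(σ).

Orbit of 35 under x↦88x: [35, 185, 68, 1, 88, 24, 182]… (length divides ord_193(88)).
π_88 has 4 disjoint cycles with lengths [64, 64, 64, 1] on {0,…,192}.
With 4 cycles on 193 points, sign = (−1)^{193−4} = -1.
(88|193)_J = -1 (Zolotarev's lemma cross-check).

-1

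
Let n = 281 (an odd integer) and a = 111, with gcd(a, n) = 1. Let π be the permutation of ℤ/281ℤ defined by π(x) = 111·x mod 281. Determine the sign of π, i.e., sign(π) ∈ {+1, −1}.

Trace 162: π^k(162) = [162, 279, 59, 86, 273, 236, 63] for k=0..6.
Cycle type of π: 35×8 + 1; total 9 cycles.
Σ(ℓ_i−1) = 281−9 = 272; sign = (−1)^272 = +1.

+1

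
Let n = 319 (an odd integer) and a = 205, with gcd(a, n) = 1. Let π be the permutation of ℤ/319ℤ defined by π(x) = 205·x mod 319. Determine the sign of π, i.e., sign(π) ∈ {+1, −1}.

Trace 271: π^k(271) = [271, 49, 156, 80, 131, 59, 292] for k=0..6.
π_205 has 5 disjoint cycles with lengths [140, 140, 28, 10, 1] on {0,…,318}.
n − c = 319 − 5 = 314; sign = (−1)^314 = +1.
Via Zolotarev, sign(π_{205}) = (205|319) = +1.

+1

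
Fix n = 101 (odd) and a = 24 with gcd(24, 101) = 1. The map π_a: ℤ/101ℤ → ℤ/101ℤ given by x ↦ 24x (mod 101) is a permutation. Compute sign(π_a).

+1

Orbit of 92 under x↦24x: [92, 87, 68, 16, 81, 25, 95]… (length divides ord_101(24)).
The orbit structure of x ↦ 24x mod 101: 5 orbits of sizes [25, 25, 25, 25, 1].
With 5 cycles on 101 points, sign = (−1)^{101−5} = +1.
Check: (24/101) = +1 by Zolotarev.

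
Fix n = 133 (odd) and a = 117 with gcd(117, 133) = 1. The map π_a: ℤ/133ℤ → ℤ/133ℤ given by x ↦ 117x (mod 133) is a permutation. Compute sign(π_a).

+1

Start at x=4: 4 → 69 → 93 → 108 → 1 → 117 → 123 → … (one orbit).
Cycle type of π: 18×7 + 6 + 1; total 9 cycles.
n − c = 133 − 9 = 124; sign = (−1)^124 = +1.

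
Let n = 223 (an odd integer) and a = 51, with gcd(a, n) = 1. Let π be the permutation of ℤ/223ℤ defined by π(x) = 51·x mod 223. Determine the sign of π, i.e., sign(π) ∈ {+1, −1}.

Orbit of 101 under x↦51x: [101, 22, 7, 134, 144, 208, 127]… (length divides ord_223(51)).
Cycle type of π: 222 + 1; total 2 cycles.
sign(π) = (−1)^{n − #cycles} = (−1)^{223−2} = (−1)^221 = -1.
The Jacobi symbol (51|223) = -1 (Zolotarev) agrees.

-1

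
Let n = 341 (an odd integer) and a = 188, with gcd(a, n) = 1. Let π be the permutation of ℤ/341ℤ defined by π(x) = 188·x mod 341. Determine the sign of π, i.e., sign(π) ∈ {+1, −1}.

Start at x=287: 287 → 78 → 1 → 188 → 221 → 287 (one orbit).
The orbit structure of x ↦ 188x mod 341: 77 orbits of sizes [5, 5, 5, 5, 5, 5, 5, 5, 5, 5, 5, 5, 5, 5, 5, 5, 5, 5, 5, 5, 5, 5, 5, 5, 5, 5, 5, 5, 5, 5, 5, 5, 5, 5, 5, 5, 5, 5, 5, 5, 5, 5, 5, 5, 5, 5, 5, 5, 5, 5, 5, 5, 5, 5, 5, 5, 5, 5, 5, 5, 5, 5, 5, 5, 5, 5, 1, 1, 1, 1, 1, 1, 1, 1, 1, 1, 1].
341 − 77 = 264 transpositions; sign(π) = (−1)^264 = +1.
Zolotarev: (188|341) = +1, matching the cycle-count sign.

+1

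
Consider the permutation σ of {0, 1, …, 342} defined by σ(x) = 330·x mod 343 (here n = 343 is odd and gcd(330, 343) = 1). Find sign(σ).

+1

Orbit of 15 under x↦330x: [15, 148, 134, 316, 8, 239, 323]… (length divides ord_343(330)).
19 cycles of lengths [49, 49, 49, 49, 49, 49, 7, 7, 7, 7, 7, 7, 1, 1, 1, 1, 1, 1, 1].
343 − 19 = 324 transpositions; sign(π) = (−1)^324 = +1.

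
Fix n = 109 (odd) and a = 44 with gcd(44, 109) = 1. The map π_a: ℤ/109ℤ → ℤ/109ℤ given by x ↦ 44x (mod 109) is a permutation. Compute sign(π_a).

-1

Trace 48: π^k(48) = [48, 41, 60, 24, 75, 30, 12] for k=0..6.
2 cycles of lengths [108, 1].
109 − 2 = 107 transpositions; sign(π) = (−1)^107 = -1.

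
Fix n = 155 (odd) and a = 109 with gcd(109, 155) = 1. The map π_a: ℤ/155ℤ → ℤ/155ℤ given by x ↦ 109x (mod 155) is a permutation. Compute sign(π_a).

+1

Start at x=4: 4 → 126 → 94 → 16 → 39 → 66 → 64 → … (one orbit).
Cycle type of π: 10×12 + 5×6 + 2×2 + 1; total 21 cycles.
With 21 cycles on 155 points, sign = (−1)^{155−21} = +1.
Via Zolotarev, sign(π_{109}) = (109|155) = +1.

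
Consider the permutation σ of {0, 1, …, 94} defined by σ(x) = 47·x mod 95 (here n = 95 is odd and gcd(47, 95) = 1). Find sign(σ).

-1

Start at x=77: 77 → 9 → 43 → 26 → 82 → 54 → 68 → … (one orbit).
Cycle type of π: 36×2 + 9×2 + 4 + 1; total 6 cycles.
With 6 cycles on 95 points, sign = (−1)^{95−6} = -1.
(47|95)_J = -1 (Zolotarev's lemma cross-check).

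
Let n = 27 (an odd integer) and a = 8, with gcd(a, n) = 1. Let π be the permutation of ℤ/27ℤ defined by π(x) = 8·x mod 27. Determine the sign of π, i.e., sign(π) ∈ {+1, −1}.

-1

Orbit of 1 under x↦8x: [1, 8, 10, 26, 19, 17]… (length divides ord_27(8)).
The orbit structure of x ↦ 8x mod 27: 8 orbits of sizes [6, 6, 6, 2, 2, 2, 2, 1].
sign(π) = (−1)^{n − #cycles} = (−1)^{27−8} = (−1)^19 = -1.
(8|27)_J = -1 (Zolotarev's lemma cross-check).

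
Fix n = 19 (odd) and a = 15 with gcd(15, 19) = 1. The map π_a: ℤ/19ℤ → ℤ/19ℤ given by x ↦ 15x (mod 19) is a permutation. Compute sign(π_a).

Trace 13: π^k(13) = [13, 5, 18, 4, 3, 7, 10] for k=0..6.
Decompose π into cycles: lengths [18, 1] (2 cycles, including the fixed point 0).
Σ(ℓ_i−1) = 19−2 = 17; sign = (−1)^17 = -1.
Check: (15/19) = -1 by Zolotarev.

-1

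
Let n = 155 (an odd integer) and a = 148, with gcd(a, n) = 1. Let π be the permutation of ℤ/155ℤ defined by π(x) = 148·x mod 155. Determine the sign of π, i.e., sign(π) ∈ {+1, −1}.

Start at x=147: 147 → 56 → 73 → 109 → 12 → 71 → 123 → … (one orbit).
π_148 has 5 disjoint cycles with lengths [60, 60, 30, 4, 1] on {0,…,154}.
155 − 5 = 150 transpositions; sign(π) = (−1)^150 = +1.
Check: (148/155) = +1 by Zolotarev.

+1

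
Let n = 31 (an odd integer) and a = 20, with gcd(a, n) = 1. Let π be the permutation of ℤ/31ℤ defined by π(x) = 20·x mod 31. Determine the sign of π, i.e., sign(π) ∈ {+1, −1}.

Start at x=28: 28 → 2 → 9 → 25 → 4 → 18 → 19 → … (one orbit).
Cycle lengths of π_20 on ℤ/31ℤ: [15, 15, 1]; 3 cycles in total.
n − c = 31 − 3 = 28; sign = (−1)^28 = +1.
The Jacobi symbol (20|31) = +1 (Zolotarev) agrees.

+1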